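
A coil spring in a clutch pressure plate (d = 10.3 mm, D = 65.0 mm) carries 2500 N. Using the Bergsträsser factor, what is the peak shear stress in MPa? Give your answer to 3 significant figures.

464 MPa

Spring index C = D/d = 65.0/10.3 = 6.3107
K_B = (4C+2)/(4C−3) = 27.243/22.243 = 1.2248
τ₀ = 8FD/(πd³) = 8·2500·65.0/(π·10.3³) = 1.3e+06/3432.9 = 378.69 MPa
τ_max = K·τ₀ = 1.2248 × 378.69 = 463.81 MPa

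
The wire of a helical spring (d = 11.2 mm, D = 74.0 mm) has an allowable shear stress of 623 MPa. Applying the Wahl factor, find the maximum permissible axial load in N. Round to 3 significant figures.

3790 N

C = D/d = 74.0/11.2 = 6.6071
K_W = (4C−1)/(4C−4) + 0.615/C = 25.429/22.429 + 0.0931 = 1.2268
τ_max = K·8FD/(πd³) → F_max = τ_allow·πd³/(8DK)
F_max = 623·π·11.2³/(8·74.0·1.2268) = 2.7497e+06/726.29 = 3786 N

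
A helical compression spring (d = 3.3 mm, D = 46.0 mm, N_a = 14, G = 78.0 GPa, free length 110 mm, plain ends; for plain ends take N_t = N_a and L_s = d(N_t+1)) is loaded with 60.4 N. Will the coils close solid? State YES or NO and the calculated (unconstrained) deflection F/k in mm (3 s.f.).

k = Gd⁴/(8D³N_a) = (78.0×10³)(3.3⁴)/(8·46.0³·14) = 0.84851 N/mm
N_t = 14; L_s = 3.3·15 = 49.5 mm; δ_solid = L₀ − L_s = 110 − 49.5 = 60.5 mm
δ = F/k = 60.4/0.84851 = 71.183 mm
δ ≥ δ_solid → spring goes solid

YES, δ = 71.2 mm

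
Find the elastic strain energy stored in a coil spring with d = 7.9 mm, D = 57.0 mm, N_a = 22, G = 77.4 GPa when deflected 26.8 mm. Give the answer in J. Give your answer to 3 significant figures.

k = Gd⁴/(8D³N_a) = (77.4×10³)(7.9⁴)/(8·57.0³·22) = 9.2494 N/mm
U = ½kδ² = 0.5 × 9.2494 × 26.8² = 3321.6 N·mm = 3.3216 J

3.32 J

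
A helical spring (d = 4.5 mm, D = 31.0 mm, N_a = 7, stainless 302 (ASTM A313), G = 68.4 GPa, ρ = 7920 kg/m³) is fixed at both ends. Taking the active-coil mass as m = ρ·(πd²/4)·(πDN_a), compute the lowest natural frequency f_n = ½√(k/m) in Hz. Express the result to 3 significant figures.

k = Gd⁴/(8D³N_a) = (68.4×10³)(4.5⁴)/(8·31.0³·7) = 16.813 N/mm = 16813 N/m
Wire length L = πDN_a = π·31.0·7 = 681.73 mm
m = ρ·(πd²/4)·L = 7920 × 15.904×10⁻⁶ m² × 0.68173 m = 0.085872 kg
f_n = ½√(k/m) = 0.5·√(16813/0.085872) = 0.5·√(1.9579e+05) = 221.24 Hz

221 Hz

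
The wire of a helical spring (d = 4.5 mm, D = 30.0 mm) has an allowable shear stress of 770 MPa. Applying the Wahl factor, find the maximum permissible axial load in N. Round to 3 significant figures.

750 N

C = D/d = 30.0/4.5 = 6.6667
K_W = (4C−1)/(4C−4) + 0.615/C = 25.667/22.667 + 0.0922 = 1.2246
τ_max = K·8FD/(πd³) → F_max = τ_allow·πd³/(8DK)
F_max = 770·π·4.5³/(8·30.0·1.2246) = 2.2043e+05/293.9 = 750.02 N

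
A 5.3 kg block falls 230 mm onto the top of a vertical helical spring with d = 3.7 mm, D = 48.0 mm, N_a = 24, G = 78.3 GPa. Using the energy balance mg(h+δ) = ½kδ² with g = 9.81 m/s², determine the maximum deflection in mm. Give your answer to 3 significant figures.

k = Gd⁴/(8D³N_a) = (78.3×10³)(3.7⁴)/(8·48.0³·24) = 0.6911 N/mm
W = mg = 5.3 × 9.81 = 51.993 N
½kδ² − Wδ − Wh = 0 → δ = (W + √(W² + 2kWh))/k
δ = (51.993 + √(2703.3 + 16529))/0.6911 = (51.993 + 138.68)/0.6911 = 275.9 mm

276 mm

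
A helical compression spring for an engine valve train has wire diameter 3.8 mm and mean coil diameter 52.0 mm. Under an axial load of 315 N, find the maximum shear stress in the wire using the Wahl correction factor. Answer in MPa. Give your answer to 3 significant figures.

839 MPa

Spring index C = D/d = 52.0/3.8 = 13.6842
K_W = (4C−1)/(4C−4) + 0.615/C = 53.737/50.737 + 0.0449 = 1.1041
τ₀ = 8FD/(πd³) = 8·315·52.0/(π·3.8³) = 131040/172.39 = 760.16 MPa
τ_max = K·τ₀ = 1.1041 × 760.16 = 839.27 MPa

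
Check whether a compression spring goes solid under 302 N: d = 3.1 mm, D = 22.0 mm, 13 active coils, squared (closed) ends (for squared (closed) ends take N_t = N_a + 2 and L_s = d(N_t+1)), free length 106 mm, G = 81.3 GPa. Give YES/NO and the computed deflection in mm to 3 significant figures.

k = Gd⁴/(8D³N_a) = (81.3×10³)(3.1⁴)/(8·22.0³·13) = 6.7801 N/mm
N_t = 15; L_s = 3.1·16 = 49.6 mm; δ_solid = L₀ − L_s = 106 − 49.6 = 56.4 mm
δ = F/k = 302/6.7801 = 44.542 mm
δ < δ_solid → spring does not go solid

NO, δ = 44.5 mm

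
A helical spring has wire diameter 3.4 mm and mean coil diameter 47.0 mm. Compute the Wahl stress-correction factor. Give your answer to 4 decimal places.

C = D/d = 47.0/3.4 = 13.8235
K_W = (4C−1)/(4C−4) + 0.615/C = 54.294/51.294 + 0.0445 = 1.1030

1.1030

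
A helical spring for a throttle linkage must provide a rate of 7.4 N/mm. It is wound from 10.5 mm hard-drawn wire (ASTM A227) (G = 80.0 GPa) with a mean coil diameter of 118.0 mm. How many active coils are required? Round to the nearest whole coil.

10

N_a = Gd⁴/(8D³k) = (80.0×10³ × 10.5⁴)/(8 × 118.0³ × 7.4)
    = 9.72405e+08 / 9.72675e+07 = 9.997 → 10 coils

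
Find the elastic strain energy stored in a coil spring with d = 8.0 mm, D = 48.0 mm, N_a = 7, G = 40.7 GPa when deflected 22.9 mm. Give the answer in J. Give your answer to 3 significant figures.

7.06 J

k = Gd⁴/(8D³N_a) = (40.7×10³)(8.0⁴)/(8·48.0³·7) = 26.918 N/mm
U = ½kδ² = 0.5 × 26.918 × 22.9² = 7058 N·mm = 7.058 J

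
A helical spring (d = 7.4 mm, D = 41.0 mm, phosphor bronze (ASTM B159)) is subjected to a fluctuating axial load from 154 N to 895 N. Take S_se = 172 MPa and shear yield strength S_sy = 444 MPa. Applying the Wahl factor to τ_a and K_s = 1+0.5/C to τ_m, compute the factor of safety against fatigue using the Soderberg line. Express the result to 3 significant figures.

C = D/d = 41.0/7.4 = 5.5405; K_W = (4C−1)/(4C−4)+0.615/C = 1.2762; K_s = 1+0.5/C = 1.0902
F_a = (F_max−F_min)/2 = 370.5 N; F_m = (F_max+F_min)/2 = 524.5 N
τ_a = K_W·8F_aD/(πd³) = 1.2762 × 95.459 = 121.82 MPa
τ_m = K_s·8F_mD/(πd³) = 1.0902 × 135.14 = 147.33 MPa
Soderberg: 1/n_f = τ_a/S_se + τ_m/S_sy = 121.82/172 + 147.33/444 = 0.70827 + 0.33183 = 1.0401
n_f = 1/1.0401 = 0.9614

0.961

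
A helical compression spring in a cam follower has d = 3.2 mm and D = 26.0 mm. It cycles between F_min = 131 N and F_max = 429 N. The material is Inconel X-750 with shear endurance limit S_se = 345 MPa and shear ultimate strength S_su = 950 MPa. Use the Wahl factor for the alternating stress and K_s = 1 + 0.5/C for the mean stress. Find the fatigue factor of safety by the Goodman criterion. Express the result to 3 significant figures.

C = D/d = 26.0/3.2 = 8.1250; K_W = (4C−1)/(4C−4)+0.615/C = 1.1810; K_s = 1+0.5/C = 1.0615
F_a = (F_max−F_min)/2 = 149 N; F_m = (F_max+F_min)/2 = 280 N
τ_a = K_W·8F_aD/(πd³) = 1.1810 × 301.06 = 355.54 MPa
τ_m = K_s·8F_mD/(πd³) = 1.0615 × 565.75 = 600.56 MPa
Goodman: 1/n_f = τ_a/S_se + τ_m/S_su = 355.54/345 + 600.56/950 = 1.03054 + 0.63217 = 1.6627
n_f = 1/1.6627 = 0.6014

0.601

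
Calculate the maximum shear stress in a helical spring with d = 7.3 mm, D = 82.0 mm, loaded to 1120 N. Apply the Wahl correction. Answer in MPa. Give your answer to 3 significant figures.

678 MPa

Spring index C = D/d = 82.0/7.3 = 11.2329
K_W = (4C−1)/(4C−4) + 0.615/C = 43.932/40.932 + 0.0548 = 1.1280
τ₀ = 8FD/(πd³) = 8·1120·82.0/(π·7.3³) = 734720/1222.1 = 601.18 MPa
τ_max = K·τ₀ = 1.1280 × 601.18 = 678.16 MPa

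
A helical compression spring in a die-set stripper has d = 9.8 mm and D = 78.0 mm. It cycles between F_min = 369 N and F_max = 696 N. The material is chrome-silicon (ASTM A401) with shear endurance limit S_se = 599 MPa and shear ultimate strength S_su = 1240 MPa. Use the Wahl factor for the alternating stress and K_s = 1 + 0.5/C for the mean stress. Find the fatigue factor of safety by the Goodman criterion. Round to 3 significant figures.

C = D/d = 78.0/9.8 = 7.9592; K_W = (4C−1)/(4C−4)+0.615/C = 1.1850; K_s = 1+0.5/C = 1.0628
F_a = (F_max−F_min)/2 = 163.5 N; F_m = (F_max+F_min)/2 = 532.5 N
τ_a = K_W·8F_aD/(πd³) = 1.1850 × 34.504 = 40.889 MPa
τ_m = K_s·8F_mD/(πd³) = 1.0628 × 112.38 = 119.44 MPa
Goodman: 1/n_f = τ_a/S_se + τ_m/S_su = 40.889/599 + 119.44/1240 = 0.06826 + 0.09632 = 0.16458
n_f = 1/0.16458 = 6.076

6.08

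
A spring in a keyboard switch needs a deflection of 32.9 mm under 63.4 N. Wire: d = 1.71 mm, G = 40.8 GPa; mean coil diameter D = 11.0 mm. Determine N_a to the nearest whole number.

Required rate k = F/δ = 63.4/32.9 = 1.9271 N/mm
N_a = Gd⁴/(8D³k) = (40.8×10³ × 1.71⁴)/(8 × 11.0³ × 1.9271)
    = 348855 / 20519.2 = 17 → 17 coils

17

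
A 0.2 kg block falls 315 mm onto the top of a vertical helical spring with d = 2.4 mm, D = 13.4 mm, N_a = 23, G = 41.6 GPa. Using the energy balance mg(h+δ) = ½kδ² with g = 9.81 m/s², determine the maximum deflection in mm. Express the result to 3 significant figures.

20.6 mm

k = Gd⁴/(8D³N_a) = (41.6×10³)(2.4⁴)/(8·13.4³·23) = 3.1175 N/mm
W = mg = 0.2 × 9.81 = 1.962 N
½kδ² − Wδ − Wh = 0 → δ = (W + √(W² + 2kWh))/k
δ = (1.962 + √(3.8494 + 3853.41))/3.1175 = (1.962 + 62.107)/3.1175 = 20.551 mm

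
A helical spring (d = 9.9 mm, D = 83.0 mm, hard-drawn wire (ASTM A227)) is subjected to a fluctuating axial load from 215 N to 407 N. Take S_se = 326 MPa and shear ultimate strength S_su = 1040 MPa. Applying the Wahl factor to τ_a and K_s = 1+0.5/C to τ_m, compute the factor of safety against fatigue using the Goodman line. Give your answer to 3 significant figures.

6.93

C = D/d = 83.0/9.9 = 8.3838; K_W = (4C−1)/(4C−4)+0.615/C = 1.1749; K_s = 1+0.5/C = 1.0596
F_a = (F_max−F_min)/2 = 96 N; F_m = (F_max+F_min)/2 = 311 N
τ_a = K_W·8F_aD/(πd³) = 1.1749 × 20.911 = 24.569 MPa
τ_m = K_s·8F_mD/(πd³) = 1.0596 × 67.744 = 71.785 MPa
Goodman: 1/n_f = τ_a/S_se + τ_m/S_su = 24.569/326 + 71.785/1040 = 0.07537 + 0.06902 = 0.14439
n_f = 1/0.14439 = 6.926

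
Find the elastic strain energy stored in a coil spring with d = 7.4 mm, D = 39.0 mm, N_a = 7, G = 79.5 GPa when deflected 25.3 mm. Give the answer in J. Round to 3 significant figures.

23.0 J

k = Gd⁴/(8D³N_a) = (79.5×10³)(7.4⁴)/(8·39.0³·7) = 71.765 N/mm
U = ½kδ² = 0.5 × 71.765 × 25.3² = 22968 N·mm = 22.968 J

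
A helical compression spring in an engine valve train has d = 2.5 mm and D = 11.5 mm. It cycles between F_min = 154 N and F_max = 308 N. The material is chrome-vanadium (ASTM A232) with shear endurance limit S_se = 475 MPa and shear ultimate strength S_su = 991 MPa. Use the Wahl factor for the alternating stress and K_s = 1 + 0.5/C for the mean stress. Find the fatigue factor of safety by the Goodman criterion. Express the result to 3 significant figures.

1.12

C = D/d = 11.5/2.5 = 4.6000; K_W = (4C−1)/(4C−4)+0.615/C = 1.3420; K_s = 1+0.5/C = 1.1087
F_a = (F_max−F_min)/2 = 77 N; F_m = (F_max+F_min)/2 = 231 N
τ_a = K_W·8F_aD/(πd³) = 1.3420 × 144.31 = 193.67 MPa
τ_m = K_s·8F_mD/(πd³) = 1.1087 × 432.94 = 480 MPa
Goodman: 1/n_f = τ_a/S_se + τ_m/S_su = 193.67/475 + 480/991 = 0.40773 + 0.48436 = 0.89209
n_f = 1/0.89209 = 1.121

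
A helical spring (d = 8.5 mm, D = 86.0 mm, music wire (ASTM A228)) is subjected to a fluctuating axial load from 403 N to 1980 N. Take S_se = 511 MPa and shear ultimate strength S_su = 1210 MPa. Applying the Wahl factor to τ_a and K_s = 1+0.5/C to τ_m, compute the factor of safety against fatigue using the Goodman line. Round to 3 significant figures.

1.00

C = D/d = 86.0/8.5 = 10.1176; K_W = (4C−1)/(4C−4)+0.615/C = 1.1430; K_s = 1+0.5/C = 1.0494
F_a = (F_max−F_min)/2 = 788.5 N; F_m = (F_max+F_min)/2 = 1191.5 N
τ_a = K_W·8F_aD/(πd³) = 1.1430 × 281.18 = 321.4 MPa
τ_m = K_s·8F_mD/(πd³) = 1.0494 × 424.89 = 445.89 MPa
Goodman: 1/n_f = τ_a/S_se + τ_m/S_su = 321.4/511 + 445.89/1210 = 0.62896 + 0.36850 = 0.99746
n_f = 1/0.99746 = 1.003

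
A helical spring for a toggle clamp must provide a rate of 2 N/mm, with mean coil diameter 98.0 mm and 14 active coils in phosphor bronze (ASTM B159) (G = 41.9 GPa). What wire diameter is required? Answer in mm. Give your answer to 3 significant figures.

d = (8D³N_a·k / G)^(1/4) = (8·98.0³·14·2 / (41.9×10³))^0.25
  = (5031.7)^0.25 = 8.4222 mm

8.42 mm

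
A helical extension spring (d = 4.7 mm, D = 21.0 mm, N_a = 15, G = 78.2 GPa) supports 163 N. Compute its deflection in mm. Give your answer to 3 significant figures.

k = Gd⁴/(8D³N_a) = (78.2×10³)(4.7⁴)/(8·21.0³·15) = 34.337 N/mm
δ = F/k = 163 / 34.337 = 4.7471 mm

4.75 mm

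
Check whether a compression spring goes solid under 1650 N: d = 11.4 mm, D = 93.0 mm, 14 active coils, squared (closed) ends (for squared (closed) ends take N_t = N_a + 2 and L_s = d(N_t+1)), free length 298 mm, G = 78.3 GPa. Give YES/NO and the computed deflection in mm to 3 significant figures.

k = Gd⁴/(8D³N_a) = (78.3×10³)(11.4⁴)/(8·93.0³·14) = 14.68 N/mm
N_t = 16; L_s = 11.4·17 = 193.8 mm; δ_solid = L₀ − L_s = 298 − 193.8 = 104.2 mm
δ = F/k = 1650/14.68 = 112.4 mm
δ ≥ δ_solid → spring goes solid

YES, δ = 112 mm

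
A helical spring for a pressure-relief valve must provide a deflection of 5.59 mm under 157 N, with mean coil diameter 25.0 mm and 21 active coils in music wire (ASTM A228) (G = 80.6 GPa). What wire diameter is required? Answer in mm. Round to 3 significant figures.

Required rate k = F/δ = 157/5.59 = 28.086 N/mm
d = (8D³N_a·k / G)^(1/4) = (8·25.0³·21·28.086 / (80.6×10³))^0.25
  = (914.71)^0.25 = 5.4995 mm

5.50 mm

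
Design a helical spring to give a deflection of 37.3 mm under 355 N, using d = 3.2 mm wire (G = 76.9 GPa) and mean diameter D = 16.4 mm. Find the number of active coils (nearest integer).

Required rate k = F/δ = 355/37.3 = 9.5174 N/mm
N_a = Gd⁴/(8D³k) = (76.9×10³ × 3.2⁴)/(8 × 16.4³ × 9.5174)
    = 8.06355e+06 / 335847 = 24.01 → 24 coils

24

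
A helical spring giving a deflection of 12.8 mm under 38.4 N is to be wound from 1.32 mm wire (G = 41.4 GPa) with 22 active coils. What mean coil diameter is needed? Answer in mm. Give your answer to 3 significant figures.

6.20 mm

Required rate k = F/δ = 38.4/12.8 = 3 N/mm
D = (Gd⁴/(8N_a·k))^(1/3) = (41.4×10³·1.32⁴/(8·22·3))^(1/3)
  = (238.047)^(1/3) = 6.1976 mm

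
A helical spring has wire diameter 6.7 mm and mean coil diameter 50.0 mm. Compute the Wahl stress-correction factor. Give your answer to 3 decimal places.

1.198

C = D/d = 50.0/6.7 = 7.4627
K_W = (4C−1)/(4C−4) + 0.615/C = 28.851/25.851 + 0.0824 = 1.1985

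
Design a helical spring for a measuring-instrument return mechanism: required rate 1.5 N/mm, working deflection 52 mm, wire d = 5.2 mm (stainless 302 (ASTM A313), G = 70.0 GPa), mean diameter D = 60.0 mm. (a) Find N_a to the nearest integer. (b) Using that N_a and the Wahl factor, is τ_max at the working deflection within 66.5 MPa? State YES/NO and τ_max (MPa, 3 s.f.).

(a) 20 coils; (b) NO, τ_max = 94.1 MPa

N_a = Gd⁴/(8D³k) = (70.0×10³)(5.2⁴)/(8·60.0³·1.5) = 19.75 → N_a = 20
Actual rate k = Gd⁴/(8D³·20) = 1.4809 N/mm
Working load F = kδ = 1.4809·52 = 77.009 N
C = 60.0/5.2 = 11.5385; K_W = (4C−1)/(4C−4)+0.615/C = 1.1245
τ_max = K_W·8FD/(πd³) = 1.1245·83.68 = 94.096 MPa
τ_max > 66.5 MPa → exceeds allowable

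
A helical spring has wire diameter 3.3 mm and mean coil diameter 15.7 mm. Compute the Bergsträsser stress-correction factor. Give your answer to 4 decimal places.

1.3119

C = D/d = 15.7/3.3 = 4.7576
K_B = (4C+2)/(4C−3) = 21.030/16.030 = 1.3119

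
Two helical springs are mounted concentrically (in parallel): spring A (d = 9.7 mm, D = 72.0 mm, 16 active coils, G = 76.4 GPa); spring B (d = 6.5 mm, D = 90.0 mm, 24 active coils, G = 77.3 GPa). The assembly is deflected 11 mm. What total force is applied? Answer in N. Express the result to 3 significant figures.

167 N

k_A = Gd⁴/(8D³N_a) = (76.4×10³)(9.7⁴)/(8·72.0³·16) = 14.157 N/mm
k_B = Gd⁴/(8D³N_a) = (77.3×10³)(6.5⁴)/(8·90.0³·24) = 0.98583 N/mm
Parallel: k_eq = 14.157 + 0.98583 = 15.143 N/mm
F = k_eq·δ = 15.143·11 = 166.57 N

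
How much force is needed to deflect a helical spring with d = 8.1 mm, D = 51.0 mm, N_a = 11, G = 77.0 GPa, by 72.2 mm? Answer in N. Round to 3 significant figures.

2050 N

k = Gd⁴/(8D³N_a) = (77.0×10³)(8.1⁴)/(8·51.0³·11) = 28.395 N/mm
F = k·δ = 28.395 × 72.2 = 2050.1 N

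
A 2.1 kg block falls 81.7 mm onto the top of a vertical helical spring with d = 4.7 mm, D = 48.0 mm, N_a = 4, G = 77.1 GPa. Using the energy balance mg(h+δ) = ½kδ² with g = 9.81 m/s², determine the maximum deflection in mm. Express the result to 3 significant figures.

k = Gd⁴/(8D³N_a) = (77.1×10³)(4.7⁴)/(8·48.0³·4) = 10.631 N/mm
W = mg = 2.1 × 9.81 = 20.601 N
½kδ² − Wδ − Wh = 0 → δ = (W + √(W² + 2kWh))/k
δ = (20.601 + √(424.4 + 35785.9))/10.631 = (20.601 + 190.29)/10.631 = 19.837 mm

19.8 mm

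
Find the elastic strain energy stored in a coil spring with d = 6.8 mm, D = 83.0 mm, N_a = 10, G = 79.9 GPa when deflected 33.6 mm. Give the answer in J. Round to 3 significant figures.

k = Gd⁴/(8D³N_a) = (79.9×10³)(6.8⁴)/(8·83.0³·10) = 3.7347 N/mm
U = ½kδ² = 0.5 × 3.7347 × 33.6² = 2108.2 N·mm = 2.1082 J

2.11 J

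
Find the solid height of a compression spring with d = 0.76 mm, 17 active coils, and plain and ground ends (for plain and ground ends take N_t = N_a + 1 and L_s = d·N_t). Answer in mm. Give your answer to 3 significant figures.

13.7 mm

plain and ground ends: N_t = N_a + 1 = 17 + 1 = 18
L_s = d·N_t = 0.76 × 18 = 13.68 mm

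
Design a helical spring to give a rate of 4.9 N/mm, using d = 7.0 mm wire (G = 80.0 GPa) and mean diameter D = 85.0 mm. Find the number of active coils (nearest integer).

N_a = Gd⁴/(8D³k) = (80.0×10³ × 7.0⁴)/(8 × 85.0³ × 4.9)
    = 1.9208e+08 / 2.40737e+07 = 7.979 → 8 coils

8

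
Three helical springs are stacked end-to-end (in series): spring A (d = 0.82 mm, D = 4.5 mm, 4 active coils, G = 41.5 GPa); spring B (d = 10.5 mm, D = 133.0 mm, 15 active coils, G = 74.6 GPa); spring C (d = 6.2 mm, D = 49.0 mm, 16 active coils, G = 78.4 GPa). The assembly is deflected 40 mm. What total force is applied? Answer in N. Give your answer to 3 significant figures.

k_A = Gd⁴/(8D³N_a) = (41.5×10³)(0.82⁴)/(8·4.5³·4) = 6.4345 N/mm
k_B = Gd⁴/(8D³N_a) = (74.6×10³)(10.5⁴)/(8·133.0³·15) = 3.2119 N/mm
k_C = Gd⁴/(8D³N_a) = (78.4×10³)(6.2⁴)/(8·49.0³·16) = 7.6928 N/mm
Series: 1/k_eq = 1/6.4345 + 1/3.2119 + 1/7.6928 = 0.59675; k_eq = 1.6758 N/mm
F = k_eq·δ = 1.6758·40 = 67.03 N

67.0 N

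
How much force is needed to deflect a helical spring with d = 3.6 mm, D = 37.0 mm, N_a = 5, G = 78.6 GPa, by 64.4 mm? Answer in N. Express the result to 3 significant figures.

420 N

k = Gd⁴/(8D³N_a) = (78.6×10³)(3.6⁴)/(8·37.0³·5) = 6.5158 N/mm
F = k·δ = 6.5158 × 64.4 = 419.62 N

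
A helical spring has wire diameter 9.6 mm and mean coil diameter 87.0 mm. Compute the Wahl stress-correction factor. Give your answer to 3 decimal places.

C = D/d = 87.0/9.6 = 9.0625
K_W = (4C−1)/(4C−4) + 0.615/C = 35.250/32.250 + 0.0679 = 1.1609

1.161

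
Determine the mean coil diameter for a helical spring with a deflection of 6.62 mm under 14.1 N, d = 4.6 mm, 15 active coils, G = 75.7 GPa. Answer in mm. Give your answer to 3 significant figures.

Required rate k = F/δ = 14.1/6.62 = 2.1299 N/mm
D = (Gd⁴/(8N_a·k))^(1/3) = (75.7×10³·4.6⁴/(8·15·2.1299))^(1/3)
  = (132613)^(1/3) = 50.9951 mm

51.0 mm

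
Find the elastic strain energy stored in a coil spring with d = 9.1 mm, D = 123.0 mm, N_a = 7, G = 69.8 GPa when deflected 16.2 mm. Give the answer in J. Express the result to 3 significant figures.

0.603 J

k = Gd⁴/(8D³N_a) = (69.8×10³)(9.1⁴)/(8·123.0³·7) = 4.5932 N/mm
U = ½kδ² = 0.5 × 4.5932 × 16.2² = 602.72 N·mm = 0.60272 J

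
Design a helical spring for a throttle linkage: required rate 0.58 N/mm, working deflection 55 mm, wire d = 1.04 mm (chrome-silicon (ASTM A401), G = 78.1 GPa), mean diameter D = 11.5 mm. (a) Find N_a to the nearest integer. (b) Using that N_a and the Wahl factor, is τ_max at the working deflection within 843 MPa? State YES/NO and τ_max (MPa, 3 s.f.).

(a) 13 coils; (b) NO, τ_max = 935 MPa

N_a = Gd⁴/(8D³k) = (78.1×10³)(1.04⁴)/(8·11.5³·0.58) = 12.95 → N_a = 13
Actual rate k = Gd⁴/(8D³·13) = 0.57764 N/mm
Working load F = kδ = 0.57764·55 = 31.77 N
C = 11.5/1.04 = 11.0577; K_W = (4C−1)/(4C−4)+0.615/C = 1.1302
τ_max = K_W·8FD/(πd³) = 1.1302·827.1 = 934.78 MPa
τ_max > 843 MPa → exceeds allowable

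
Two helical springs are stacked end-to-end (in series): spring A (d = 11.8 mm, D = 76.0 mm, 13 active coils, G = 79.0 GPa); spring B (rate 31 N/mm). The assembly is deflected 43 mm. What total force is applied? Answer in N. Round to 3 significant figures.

693 N

k_A = Gd⁴/(8D³N_a) = (79.0×10³)(11.8⁴)/(8·76.0³·13) = 33.549 N/mm
Series: 1/k_eq = 1/33.549 + 1/31 = 0.062065; k_eq = 16.112 N/mm
F = k_eq·δ = 16.112·43 = 692.82 N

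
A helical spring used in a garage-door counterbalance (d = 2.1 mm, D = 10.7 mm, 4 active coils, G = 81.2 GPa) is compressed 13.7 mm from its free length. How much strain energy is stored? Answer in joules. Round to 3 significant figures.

3.78 J

k = Gd⁴/(8D³N_a) = (81.2×10³)(2.1⁴)/(8·10.7³·4) = 40.284 N/mm
U = ½kδ² = 0.5 × 40.284 × 13.7² = 3780.4 N·mm = 3.7804 J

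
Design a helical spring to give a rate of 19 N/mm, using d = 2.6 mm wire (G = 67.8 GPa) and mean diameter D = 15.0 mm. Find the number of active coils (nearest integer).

6

N_a = Gd⁴/(8D³k) = (67.8×10³ × 2.6⁴)/(8 × 15.0³ × 19)
    = 3.0983e+06 / 513000 = 6.04 → 6 coils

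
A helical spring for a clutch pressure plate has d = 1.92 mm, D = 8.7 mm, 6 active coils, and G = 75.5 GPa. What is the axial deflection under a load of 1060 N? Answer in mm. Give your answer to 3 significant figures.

k = Gd⁴/(8D³N_a) = (75.5×10³)(1.92⁴)/(8·8.7³·6) = 32.46 N/mm
δ = F/k = 1060 / 32.46 = 32.655 mm

32.7 mm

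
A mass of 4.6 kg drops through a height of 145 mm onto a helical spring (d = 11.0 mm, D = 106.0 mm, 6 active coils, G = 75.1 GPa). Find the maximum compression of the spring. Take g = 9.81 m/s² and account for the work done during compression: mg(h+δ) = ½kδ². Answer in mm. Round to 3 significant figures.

28.5 mm

k = Gd⁴/(8D³N_a) = (75.1×10³)(11.0⁴)/(8·106.0³·6) = 19.233 N/mm
W = mg = 4.6 × 9.81 = 45.126 N
½kδ² − Wδ − Wh = 0 → δ = (W + √(W² + 2kWh))/k
δ = (45.126 + √(2036.4 + 251696))/19.233 = (45.126 + 503.72)/19.233 = 28.536 mm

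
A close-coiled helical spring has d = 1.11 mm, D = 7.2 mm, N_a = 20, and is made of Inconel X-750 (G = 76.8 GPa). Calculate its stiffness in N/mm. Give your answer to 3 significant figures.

1.95 N/mm

k = Gd⁴/(8D³N_a) = (76.8×10³ × 1.11⁴) / (8 × 7.2³ × 20)
  = 116588 / 59719.7 = 1.9523 N/mm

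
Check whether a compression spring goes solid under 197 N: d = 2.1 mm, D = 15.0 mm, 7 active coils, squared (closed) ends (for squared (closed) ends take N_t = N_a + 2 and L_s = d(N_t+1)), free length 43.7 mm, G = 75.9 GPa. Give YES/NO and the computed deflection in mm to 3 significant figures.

YES, δ = 25.2 mm

k = Gd⁴/(8D³N_a) = (75.9×10³)(2.1⁴)/(8·15.0³·7) = 7.8101 N/mm
N_t = 9; L_s = 2.1·10 = 21 mm; δ_solid = L₀ − L_s = 43.7 − 21 = 22.7 mm
δ = F/k = 197/7.8101 = 25.224 mm
δ ≥ δ_solid → spring goes solid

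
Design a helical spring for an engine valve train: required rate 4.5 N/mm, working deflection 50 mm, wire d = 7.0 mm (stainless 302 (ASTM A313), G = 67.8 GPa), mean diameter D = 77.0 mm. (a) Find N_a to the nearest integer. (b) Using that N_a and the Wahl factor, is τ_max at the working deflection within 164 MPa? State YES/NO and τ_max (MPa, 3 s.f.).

(a) 10 coils; (b) YES, τ_max = 144 MPa

N_a = Gd⁴/(8D³k) = (67.8×10³)(7.0⁴)/(8·77.0³·4.5) = 9.905 → N_a = 10
Actual rate k = Gd⁴/(8D³·10) = 4.4572 N/mm
Working load F = kδ = 4.4572·50 = 222.86 N
C = 77.0/7.0 = 11.0000; K_W = (4C−1)/(4C−4)+0.615/C = 1.1309
τ_max = K_W·8FD/(πd³) = 1.1309·127.4 = 144.08 MPa
τ_max ≤ 164 MPa → acceptable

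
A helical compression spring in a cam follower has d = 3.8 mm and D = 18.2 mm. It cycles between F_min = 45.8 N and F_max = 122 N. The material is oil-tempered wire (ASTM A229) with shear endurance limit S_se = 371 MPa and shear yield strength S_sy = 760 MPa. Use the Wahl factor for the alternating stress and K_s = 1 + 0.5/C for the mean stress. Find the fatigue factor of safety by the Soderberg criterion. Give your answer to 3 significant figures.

4.59

C = D/d = 18.2/3.8 = 4.7895; K_W = (4C−1)/(4C−4)+0.615/C = 1.3263; K_s = 1+0.5/C = 1.1044
F_a = (F_max−F_min)/2 = 38.1 N; F_m = (F_max+F_min)/2 = 83.9 N
τ_a = K_W·8F_aD/(πd³) = 1.3263 × 32.18 = 42.681 MPa
τ_m = K_s·8F_mD/(πd³) = 1.1044 × 70.864 = 78.261 MPa
Soderberg: 1/n_f = τ_a/S_se + τ_m/S_sy = 42.681/371 + 78.261/760 = 0.11504 + 0.10298 = 0.21802
n_f = 1/0.21802 = 4.587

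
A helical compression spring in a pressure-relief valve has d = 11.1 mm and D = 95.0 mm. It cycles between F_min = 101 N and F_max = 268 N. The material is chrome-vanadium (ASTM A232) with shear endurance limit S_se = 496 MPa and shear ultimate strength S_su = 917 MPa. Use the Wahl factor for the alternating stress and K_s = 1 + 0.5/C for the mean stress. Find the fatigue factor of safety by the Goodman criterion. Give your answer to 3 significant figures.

13.8

C = D/d = 95.0/11.1 = 8.5586; K_W = (4C−1)/(4C−4)+0.615/C = 1.1711; K_s = 1+0.5/C = 1.0584
F_a = (F_max−F_min)/2 = 83.5 N; F_m = (F_max+F_min)/2 = 184.5 N
τ_a = K_W·8F_aD/(πd³) = 1.1711 × 14.77 = 17.297 MPa
τ_m = K_s·8F_mD/(πd³) = 1.0584 × 32.636 = 34.542 MPa
Goodman: 1/n_f = τ_a/S_se + τ_m/S_su = 17.297/496 + 34.542/917 = 0.03487 + 0.03767 = 0.072542
n_f = 1/0.072542 = 13.79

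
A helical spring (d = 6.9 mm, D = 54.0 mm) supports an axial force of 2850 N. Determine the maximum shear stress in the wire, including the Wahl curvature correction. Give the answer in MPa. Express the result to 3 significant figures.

Spring index C = D/d = 54.0/6.9 = 7.8261
K_W = (4C−1)/(4C−4) + 0.615/C = 30.304/27.304 + 0.0786 = 1.1885
τ₀ = 8FD/(πd³) = 8·2850·54.0/(π·6.9³) = 1.2312e+06/1032 = 1193 MPa
τ_max = K·τ₀ = 1.1885 × 1193 = 1417.8 MPa

1420 MPa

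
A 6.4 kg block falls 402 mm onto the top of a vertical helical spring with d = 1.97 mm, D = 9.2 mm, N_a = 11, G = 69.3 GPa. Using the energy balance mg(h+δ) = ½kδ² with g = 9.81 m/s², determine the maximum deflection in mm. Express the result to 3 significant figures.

k = Gd⁴/(8D³N_a) = (69.3×10³)(1.97⁴)/(8·9.2³·11) = 15.232 N/mm
W = mg = 6.4 × 9.81 = 62.784 N
½kδ² − Wδ − Wh = 0 → δ = (W + √(W² + 2kWh))/k
δ = (62.784 + √(3941.8 + 768877))/15.232 = (62.784 + 879.1)/15.232 = 61.837 mm

61.8 mm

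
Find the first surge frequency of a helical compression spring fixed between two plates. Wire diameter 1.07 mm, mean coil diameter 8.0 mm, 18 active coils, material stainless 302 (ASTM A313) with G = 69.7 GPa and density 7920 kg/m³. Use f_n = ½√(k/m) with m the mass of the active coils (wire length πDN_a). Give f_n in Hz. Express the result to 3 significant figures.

310 Hz

k = Gd⁴/(8D³N_a) = (69.7×10³)(1.07⁴)/(8·8.0³·18) = 1.2392 N/mm = 1239.2 N/m
Wire length L = πDN_a = π·8.0·18 = 452.39 mm
m = ρ·(πd²/4)·L = 7920 × 0.8992×10⁻⁶ m² × 0.45239 m = 0.0032218 kg
f_n = ½√(k/m) = 0.5·√(1239.2/0.0032218) = 0.5·√(3.8463e+05) = 310.09 Hz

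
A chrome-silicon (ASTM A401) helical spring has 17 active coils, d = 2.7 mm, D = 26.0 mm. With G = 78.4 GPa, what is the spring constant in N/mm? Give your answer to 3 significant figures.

k = Gd⁴/(8D³N_a) = (78.4×10³ × 2.7⁴) / (8 × 26.0³ × 17)
  = 4.1665e+06 / 2.39034e+06 = 1.7431 N/mm

1.74 N/mm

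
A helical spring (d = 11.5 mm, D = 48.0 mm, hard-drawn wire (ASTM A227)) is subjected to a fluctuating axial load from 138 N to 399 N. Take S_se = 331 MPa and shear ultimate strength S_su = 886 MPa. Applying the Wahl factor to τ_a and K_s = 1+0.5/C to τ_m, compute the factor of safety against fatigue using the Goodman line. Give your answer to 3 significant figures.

C = D/d = 48.0/11.5 = 4.1739; K_W = (4C−1)/(4C−4)+0.615/C = 1.3836; K_s = 1+0.5/C = 1.1198
F_a = (F_max−F_min)/2 = 130.5 N; F_m = (F_max+F_min)/2 = 268.5 N
τ_a = K_W·8F_aD/(πd³) = 1.3836 × 10.488 = 14.512 MPa
τ_m = K_s·8F_mD/(πd³) = 1.1198 × 21.579 = 24.164 MPa
Goodman: 1/n_f = τ_a/S_se + τ_m/S_su = 14.512/331 + 24.164/886 = 0.04384 + 0.02727 = 0.071116
n_f = 1/0.071116 = 14.06

14.1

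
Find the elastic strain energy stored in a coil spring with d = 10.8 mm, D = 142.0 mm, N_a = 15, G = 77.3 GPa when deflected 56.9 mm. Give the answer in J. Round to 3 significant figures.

k = Gd⁴/(8D³N_a) = (77.3×10³)(10.8⁴)/(8·142.0³·15) = 3.0608 N/mm
U = ½kδ² = 0.5 × 3.0608 × 56.9² = 4954.8 N·mm = 4.9548 J

4.95 J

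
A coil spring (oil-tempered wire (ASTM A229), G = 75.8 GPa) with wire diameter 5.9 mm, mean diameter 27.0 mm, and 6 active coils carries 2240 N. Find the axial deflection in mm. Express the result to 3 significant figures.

23.0 mm

k = Gd⁴/(8D³N_a) = (75.8×10³)(5.9⁴)/(8·27.0³·6) = 97.218 N/mm
δ = F/k = 2240 / 97.218 = 23.041 mm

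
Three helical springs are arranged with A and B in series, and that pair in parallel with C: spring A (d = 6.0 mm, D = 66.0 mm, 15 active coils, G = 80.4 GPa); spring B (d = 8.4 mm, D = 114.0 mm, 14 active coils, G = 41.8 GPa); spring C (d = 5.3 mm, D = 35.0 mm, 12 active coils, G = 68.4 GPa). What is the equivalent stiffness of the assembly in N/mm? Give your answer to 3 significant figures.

k_A = Gd⁴/(8D³N_a) = (80.4×10³)(6.0⁴)/(8·66.0³·15) = 3.0203 N/mm
k_B = Gd⁴/(8D³N_a) = (41.8×10³)(8.4⁴)/(8·114.0³·14) = 1.2542 N/mm
k_C = Gd⁴/(8D³N_a) = (68.4×10³)(5.3⁴)/(8·35.0³·12) = 13.112 N/mm
Springs A,B series: k_AB = 1/(1/3.0203+1/1.2542) = 0.88619 N/mm; parallel with C: k_eq = 0.88619+13.112 = 13.999 N/mm

14.0 N/mm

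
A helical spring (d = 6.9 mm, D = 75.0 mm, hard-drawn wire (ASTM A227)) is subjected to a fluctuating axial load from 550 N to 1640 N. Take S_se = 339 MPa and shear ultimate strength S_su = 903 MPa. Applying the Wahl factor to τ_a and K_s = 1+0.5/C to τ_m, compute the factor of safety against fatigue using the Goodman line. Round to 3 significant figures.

C = D/d = 75.0/6.9 = 10.8696; K_W = (4C−1)/(4C−4)+0.615/C = 1.1326; K_s = 1+0.5/C = 1.0460
F_a = (F_max−F_min)/2 = 545 N; F_m = (F_max+F_min)/2 = 1095 N
τ_a = K_W·8F_aD/(πd³) = 1.1326 × 316.85 = 358.85 MPa
τ_m = K_s·8F_mD/(πd³) = 1.0460 × 636.6 = 665.89 MPa
Goodman: 1/n_f = τ_a/S_se + τ_m/S_su = 358.85/339 + 665.89/903 = 1.05856 + 0.73742 = 1.796
n_f = 1/1.796 = 0.5568

0.557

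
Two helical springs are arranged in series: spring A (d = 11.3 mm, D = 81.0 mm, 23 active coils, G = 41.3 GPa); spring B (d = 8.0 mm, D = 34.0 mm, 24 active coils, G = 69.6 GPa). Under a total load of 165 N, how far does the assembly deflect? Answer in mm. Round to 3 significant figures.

28.3 mm

k_A = Gd⁴/(8D³N_a) = (41.3×10³)(11.3⁴)/(8·81.0³·23) = 6.8864 N/mm
k_B = Gd⁴/(8D³N_a) = (69.6×10³)(8.0⁴)/(8·34.0³·24) = 37.777 N/mm
Series: 1/k_eq = 1/6.8864 + 1/37.777 = 0.17169; k_eq = 5.8246 N/mm
δ = F/k_eq = 165/5.8246 = 28.328 mm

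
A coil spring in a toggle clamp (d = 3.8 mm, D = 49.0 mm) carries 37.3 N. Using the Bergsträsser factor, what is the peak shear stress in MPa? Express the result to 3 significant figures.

93.5 MPa

Spring index C = D/d = 49.0/3.8 = 12.8947
K_B = (4C+2)/(4C−3) = 53.579/48.579 = 1.1029
τ₀ = 8FD/(πd³) = 8·37.3·49.0/(π·3.8³) = 14621.6/172.39 = 84.819 MPa
τ_max = K·τ₀ = 1.1029 × 84.819 = 93.549 MPa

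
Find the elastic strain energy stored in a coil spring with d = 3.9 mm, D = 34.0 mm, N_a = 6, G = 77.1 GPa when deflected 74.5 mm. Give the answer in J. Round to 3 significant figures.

k = Gd⁴/(8D³N_a) = (77.1×10³)(3.9⁴)/(8·34.0³·6) = 9.4544 N/mm
U = ½kδ² = 0.5 × 9.4544 × 74.5² = 26237 N·mm = 26.237 J

26.2 J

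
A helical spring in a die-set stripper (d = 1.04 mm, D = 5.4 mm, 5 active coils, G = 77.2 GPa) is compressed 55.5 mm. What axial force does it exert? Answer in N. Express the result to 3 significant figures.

k = Gd⁴/(8D³N_a) = (77.2×10³)(1.04⁴)/(8·5.4³·5) = 14.339 N/mm
F = k·δ = 14.339 × 55.5 = 795.8 N

796 N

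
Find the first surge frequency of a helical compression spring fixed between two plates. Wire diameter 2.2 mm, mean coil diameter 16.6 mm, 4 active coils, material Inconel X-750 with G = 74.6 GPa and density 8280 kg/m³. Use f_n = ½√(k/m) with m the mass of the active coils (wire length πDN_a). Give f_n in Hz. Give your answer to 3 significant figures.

674 Hz

k = Gd⁴/(8D³N_a) = (74.6×10³)(2.2⁴)/(8·16.6³·4) = 11.939 N/mm = 11939 N/m
Wire length L = πDN_a = π·16.6·4 = 208.6 mm
m = ρ·(πd²/4)·L = 8280 × 3.8013×10⁻⁶ m² × 0.2086 m = 0.0065657 kg
f_n = ½√(k/m) = 0.5·√(11939/0.0065657) = 0.5·√(1.8183e+06) = 674.23 Hz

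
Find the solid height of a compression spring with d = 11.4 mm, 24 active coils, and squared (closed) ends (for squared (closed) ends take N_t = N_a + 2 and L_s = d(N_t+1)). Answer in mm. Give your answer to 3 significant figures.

squared (closed) ends: N_t = N_a + 2 = 24 + 2 = 26
L_s = d·(N_t+1) = 11.4 × 27 = 307.8 mm

308 mm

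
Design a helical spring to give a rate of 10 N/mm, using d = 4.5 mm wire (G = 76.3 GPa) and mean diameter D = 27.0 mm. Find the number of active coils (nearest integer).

20

N_a = Gd⁴/(8D³k) = (76.3×10³ × 4.5⁴)/(8 × 27.0³ × 10)
    = 3.12878e+07 / 1.57464e+06 = 19.87 → 20 coils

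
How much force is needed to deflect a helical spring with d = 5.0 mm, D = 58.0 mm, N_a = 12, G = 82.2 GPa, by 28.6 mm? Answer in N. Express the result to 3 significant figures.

k = Gd⁴/(8D³N_a) = (82.2×10³)(5.0⁴)/(8·58.0³·12) = 2.7428 N/mm
F = k·δ = 2.7428 × 28.6 = 78.445 N

78.4 N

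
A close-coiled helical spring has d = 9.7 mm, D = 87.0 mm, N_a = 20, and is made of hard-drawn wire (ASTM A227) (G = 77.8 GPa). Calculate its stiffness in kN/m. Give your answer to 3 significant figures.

6.54 kN/m

k = Gd⁴/(8D³N_a) = (77.8×10³ × 9.7⁴) / (8 × 87.0³ × 20)
  = 6.88758e+08 / 1.0536e+08 = 6.5372 N/mm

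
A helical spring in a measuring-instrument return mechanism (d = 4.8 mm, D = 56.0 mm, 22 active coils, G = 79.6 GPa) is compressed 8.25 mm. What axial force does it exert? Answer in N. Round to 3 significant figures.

k = Gd⁴/(8D³N_a) = (79.6×10³)(4.8⁴)/(8·56.0³·22) = 1.3671 N/mm
F = k·δ = 1.3671 × 8.25 = 11.279 N

11.3 N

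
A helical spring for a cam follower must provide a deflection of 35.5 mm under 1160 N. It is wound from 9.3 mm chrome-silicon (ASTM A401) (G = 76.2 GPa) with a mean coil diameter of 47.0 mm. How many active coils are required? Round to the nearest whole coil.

21

Required rate k = F/δ = 1160/35.5 = 32.676 N/mm
N_a = Gd⁴/(8D³k) = (76.2×10³ × 9.3⁴)/(8 × 47.0³ × 32.676)
    = 5.70016e+08 / 2.71402e+07 = 21 → 21 coils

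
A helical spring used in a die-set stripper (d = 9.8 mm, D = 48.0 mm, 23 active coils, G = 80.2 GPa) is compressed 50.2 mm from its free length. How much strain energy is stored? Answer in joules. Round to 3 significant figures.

45.8 J

k = Gd⁴/(8D³N_a) = (80.2×10³)(9.8⁴)/(8·48.0³·23) = 36.353 N/mm
U = ½kδ² = 0.5 × 36.353 × 50.2² = 45805 N·mm = 45.805 J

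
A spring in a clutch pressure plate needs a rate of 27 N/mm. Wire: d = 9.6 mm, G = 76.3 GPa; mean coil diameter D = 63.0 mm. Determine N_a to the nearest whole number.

N_a = Gd⁴/(8D³k) = (76.3×10³ × 9.6⁴)/(8 × 63.0³ × 27)
    = 6.48051e+08 / 5.40102e+07 = 12 → 12 coils

12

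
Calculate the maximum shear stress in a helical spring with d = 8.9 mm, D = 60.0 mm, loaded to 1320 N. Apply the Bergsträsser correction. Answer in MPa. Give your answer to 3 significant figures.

346 MPa

Spring index C = D/d = 60.0/8.9 = 6.7416
K_B = (4C+2)/(4C−3) = 28.966/23.966 = 1.2086
τ₀ = 8FD/(πd³) = 8·1320·60.0/(π·8.9³) = 633600/2214.7 = 286.09 MPa
τ_max = K·τ₀ = 1.2086 × 286.09 = 345.77 MPa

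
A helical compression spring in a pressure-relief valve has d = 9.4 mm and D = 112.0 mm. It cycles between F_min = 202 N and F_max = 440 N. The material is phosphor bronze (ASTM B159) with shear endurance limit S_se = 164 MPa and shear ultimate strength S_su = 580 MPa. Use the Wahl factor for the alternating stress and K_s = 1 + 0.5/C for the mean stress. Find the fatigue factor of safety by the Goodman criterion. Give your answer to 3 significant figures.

2.10

C = D/d = 112.0/9.4 = 11.9149; K_W = (4C−1)/(4C−4)+0.615/C = 1.1203; K_s = 1+0.5/C = 1.0420
F_a = (F_max−F_min)/2 = 119 N; F_m = (F_max+F_min)/2 = 321 N
τ_a = K_W·8F_aD/(πd³) = 1.1203 × 40.862 = 45.779 MPa
τ_m = K_s·8F_mD/(πd³) = 1.0420 × 110.22 = 114.85 MPa
Goodman: 1/n_f = τ_a/S_se + τ_m/S_su = 45.779/164 + 114.85/580 = 0.27914 + 0.19802 = 0.47716
n_f = 1/0.47716 = 2.096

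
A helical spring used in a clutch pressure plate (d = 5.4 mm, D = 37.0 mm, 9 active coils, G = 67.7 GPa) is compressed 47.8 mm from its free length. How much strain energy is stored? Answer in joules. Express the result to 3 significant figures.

k = Gd⁴/(8D³N_a) = (67.7×10³)(5.4⁴)/(8·37.0³·9) = 15.784 N/mm
U = ½kδ² = 0.5 × 15.784 × 47.8² = 18032 N·mm = 18.032 J

18.0 J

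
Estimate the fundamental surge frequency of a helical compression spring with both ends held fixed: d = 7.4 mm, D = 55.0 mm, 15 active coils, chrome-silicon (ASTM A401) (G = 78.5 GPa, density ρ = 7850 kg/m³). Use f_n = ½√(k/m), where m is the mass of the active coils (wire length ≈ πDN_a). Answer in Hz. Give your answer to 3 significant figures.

58.0 Hz

k = Gd⁴/(8D³N_a) = (78.5×10³)(7.4⁴)/(8·55.0³·15) = 11.79 N/mm = 11790 N/m
Wire length L = πDN_a = π·55.0·15 = 2591.8 mm
m = ρ·(πd²/4)·L = 7850 × 43.008×10⁻⁶ m² × 2.5918 m = 0.87504 kg
f_n = ½√(k/m) = 0.5·√(11790/0.87504) = 0.5·√(13474) = 58.039 Hz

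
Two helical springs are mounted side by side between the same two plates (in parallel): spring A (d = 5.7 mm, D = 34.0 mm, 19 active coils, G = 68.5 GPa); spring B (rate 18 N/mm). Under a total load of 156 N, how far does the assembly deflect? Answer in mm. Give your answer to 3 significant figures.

k_A = Gd⁴/(8D³N_a) = (68.5×10³)(5.7⁴)/(8·34.0³·19) = 12.103 N/mm
Parallel: k_eq = 12.103 + 18 = 30.103 N/mm
δ = F/k_eq = 156/30.103 = 5.1821 mm

5.18 mm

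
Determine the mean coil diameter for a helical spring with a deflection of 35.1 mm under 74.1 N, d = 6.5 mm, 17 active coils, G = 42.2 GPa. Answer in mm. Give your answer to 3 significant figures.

Required rate k = F/δ = 74.1/35.1 = 2.1111 N/mm
D = (Gd⁴/(8N_a·k))^(1/3) = (42.2×10³·6.5⁴/(8·17·2.1111))^(1/3)
  = (262371)^(1/3) = 64.0185 mm

64.0 mm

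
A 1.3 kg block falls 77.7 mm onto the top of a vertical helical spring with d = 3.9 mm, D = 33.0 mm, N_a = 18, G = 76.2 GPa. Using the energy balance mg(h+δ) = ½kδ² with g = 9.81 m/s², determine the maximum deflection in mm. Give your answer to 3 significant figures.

28.2 mm

k = Gd⁴/(8D³N_a) = (76.2×10³)(3.9⁴)/(8·33.0³·18) = 3.4065 N/mm
W = mg = 1.3 × 9.81 = 12.753 N
½kδ² − Wδ − Wh = 0 → δ = (W + √(W² + 2kWh))/k
δ = (12.753 + √(162.64 + 6751.07))/3.4065 = (12.753 + 83.149)/3.4065 = 28.153 mm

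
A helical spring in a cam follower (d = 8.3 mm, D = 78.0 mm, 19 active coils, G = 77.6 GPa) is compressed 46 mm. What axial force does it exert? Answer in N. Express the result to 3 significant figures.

235 N

k = Gd⁴/(8D³N_a) = (77.6×10³)(8.3⁴)/(8·78.0³·19) = 5.1056 N/mm
F = k·δ = 5.1056 × 46 = 234.86 N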